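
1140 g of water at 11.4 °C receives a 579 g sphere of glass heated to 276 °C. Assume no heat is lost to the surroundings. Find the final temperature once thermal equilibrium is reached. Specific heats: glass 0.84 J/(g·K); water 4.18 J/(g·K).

Net heat exchanged in the isolated system is zero:
579*0.84*(T − 276) + 1140*4.18*(T − 11.4) = 0
486.36(T − 276) + 4765.2(T − 11.4) = 0
5251.6 T = 188559
T ≈ 35.91 °C

T_f ≈ 35.9 °C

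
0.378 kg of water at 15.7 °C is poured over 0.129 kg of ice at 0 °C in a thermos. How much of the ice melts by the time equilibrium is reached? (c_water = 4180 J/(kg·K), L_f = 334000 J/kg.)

m_melted ≈ 0.0743 kg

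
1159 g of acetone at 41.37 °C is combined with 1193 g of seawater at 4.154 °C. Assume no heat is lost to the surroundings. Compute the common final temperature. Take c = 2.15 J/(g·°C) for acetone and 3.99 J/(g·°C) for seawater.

T_f ≈ 16.9 °C

Net heat exchanged in the isolated system is zero:
1159×2.15×(T − 41.37) + 1193×3.99×(T − 4.154) = 0
(2491.8 + 4760.1) T = 2491.8×41.37 + 4760.1×4.154
T ≈ 16.94 °C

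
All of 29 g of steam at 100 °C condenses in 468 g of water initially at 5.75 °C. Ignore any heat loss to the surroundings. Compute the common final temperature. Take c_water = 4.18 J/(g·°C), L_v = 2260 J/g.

Let T be the final temperature. ΣQ_i = 0:
latent heat released on condensation: 29×2260 = 65540; condensed water 100 °C→T: 121.22(T − 100); original water: 1956.2(T − 5.75)
2077.5 T = 65540 + 12122 + 11248 = 88910
T ≈ 42.80 °C (< 100 °C, so full condensation is consistent).

T_f ≈ 42.8 °C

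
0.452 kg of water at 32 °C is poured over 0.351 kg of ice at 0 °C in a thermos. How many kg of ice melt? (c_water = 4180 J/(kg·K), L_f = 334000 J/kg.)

Cooling the water to 0 °C releases 0.452·4180·32 = 60460 J.
To melt every bit of ice: 0.351·334000 = 117234 J.
60460 J < 117234 J, so only part of the ice melts and the system sits at 0 °C.
m_melt = 60460 / L_f = 0.181 kg.

m_melted ≈ 0.181 kg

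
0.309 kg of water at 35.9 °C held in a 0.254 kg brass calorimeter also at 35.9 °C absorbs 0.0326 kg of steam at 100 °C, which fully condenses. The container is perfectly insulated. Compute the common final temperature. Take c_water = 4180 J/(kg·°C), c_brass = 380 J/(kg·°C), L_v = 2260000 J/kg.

T_f ≈ 90.0 °C

Energy balance with sensible and latent terms:
steam→water at 100 °C releases m L_v = 0.0326·2260000 = 73676; condensed water 100 °C→T: 136.27(T − 100); water warms: 0.309·4180·(T − 35.9) = 1291.6(T − 35.9); cup: 96.52(T − 35.9)
1524.4 T = 73676 + 13627 + 49834 = 137137
T ≈ 89.96 °C (< 100 °C, so full condensation is consistent).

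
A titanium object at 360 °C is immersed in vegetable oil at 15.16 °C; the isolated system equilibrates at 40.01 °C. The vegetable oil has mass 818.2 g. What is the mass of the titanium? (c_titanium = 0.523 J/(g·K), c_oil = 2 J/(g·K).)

m ≈ 243 g

Energy conservation, ΣQ = 0:
m·0.523·(40.01 − 360) + 818.2·2·(40.01 − 15.16) = 0
-167.35 m = -40665
m = -40665/-167.35 ≈ 243 g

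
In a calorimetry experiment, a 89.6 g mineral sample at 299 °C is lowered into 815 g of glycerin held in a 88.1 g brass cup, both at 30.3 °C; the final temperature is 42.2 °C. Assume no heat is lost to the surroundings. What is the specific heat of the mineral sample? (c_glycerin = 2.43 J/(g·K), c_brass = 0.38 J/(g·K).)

c ≈ 1.04 J/(g·K)

Taking heat into each body as positive, Σ m c ΔT = 0:
89.6·c·(42.2 − 299) + 815·2.43·(42.2 − 30.3) + 88.1·0.38·(42.2 − 30.3) = 0
-23009 c = -23966
c = -23966/-23009 ≈ 1.042 J/(g·K)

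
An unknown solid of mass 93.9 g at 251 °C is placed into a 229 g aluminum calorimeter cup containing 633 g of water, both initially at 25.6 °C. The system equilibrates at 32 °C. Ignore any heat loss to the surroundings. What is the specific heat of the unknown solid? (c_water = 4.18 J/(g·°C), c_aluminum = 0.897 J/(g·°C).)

Conservation of energy gives ΣQ = 0:
93.9·c·(32 − 251) + 633·4.18·(32 − 25.6) + 229·0.897·(32 − 25.6) = 0
-20564 c = -18249
c = -18249/-20564 ≈ 0.8874 J/(g·°C)

c ≈ 0.887 J/(g·°C)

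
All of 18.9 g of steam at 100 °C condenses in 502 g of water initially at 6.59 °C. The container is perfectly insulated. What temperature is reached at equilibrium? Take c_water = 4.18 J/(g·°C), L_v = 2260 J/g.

Heat gained plus heat lost sum to zero:
condense steam: −18.9·2260 = −42714; condensed water 100 °C→T: 79(T − 100); original water: 2098.4(T − 6.59)
2177.4 T = 42714 + 7900.2 + 13828 = 64442
T ≈ 29.60 °C, under the boiling point, so the assumption holds.

T_f ≈ 29.6 °C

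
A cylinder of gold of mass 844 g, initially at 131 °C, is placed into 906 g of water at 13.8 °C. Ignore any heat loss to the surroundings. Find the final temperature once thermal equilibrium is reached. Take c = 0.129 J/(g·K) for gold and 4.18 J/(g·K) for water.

T_f ≈ 17.1 °C

Heat lost by the gold equals heat gained by the water:
844·0.129·(131 − T) = 906·4.18·(T − 13.8)
108.88(131 − T) = 3787.1(T − 13.8)
3896 T = 66524  ⇒  T ≈ 17.08 °C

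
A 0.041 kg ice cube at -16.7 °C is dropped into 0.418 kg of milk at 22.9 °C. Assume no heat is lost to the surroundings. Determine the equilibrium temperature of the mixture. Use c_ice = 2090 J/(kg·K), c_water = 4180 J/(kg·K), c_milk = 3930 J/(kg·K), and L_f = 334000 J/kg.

T_f ≈ 12.4 °C

Sum of m c ΔT and latent-heat terms is zero:
ice -16.7→0 °C: 0.041·2090·16.7 = 1431
  melt ice: 0.041·334000 = 13694
  warm the meltwater: 171.38 T
  milk: 1642.7(T − 22.9)
1814.1 T = 37619 − 15125 = 22494
T ≈ 12.40 °C — above 0 °C, consistent with complete melting.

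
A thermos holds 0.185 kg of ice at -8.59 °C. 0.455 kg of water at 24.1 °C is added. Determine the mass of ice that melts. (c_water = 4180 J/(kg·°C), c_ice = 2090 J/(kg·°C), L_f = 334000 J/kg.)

Cooling the water to 0 °C releases 0.455·4180·24.1 = 45836 J.
Warming the ice to 0 °C takes 0.185·2090·8.59 = 3321.3 J, leaving 42514 J for melting.
Melting all 0.185 kg of ice would need 0.185·334000 = 61790 J.
That's not enough to melt it all — equilibrium is at 0 °C with ice remaining.
Mass melted = 42514/334000 ≈ 0.1273 kg.

m_melted ≈ 0.127 kg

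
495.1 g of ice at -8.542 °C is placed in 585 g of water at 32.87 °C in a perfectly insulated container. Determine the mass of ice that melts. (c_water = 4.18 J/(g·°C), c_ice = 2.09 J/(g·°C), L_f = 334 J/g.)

Heat available from the water dropping to 0 °C: 585·4.18·32.87 = 80377 J.
Of that, 495.1·2.09·8.542 = 8838.9 J goes to bring the ice to 0 °C, leaving 71538 J.
Fully melting the ice requires m_ice L_f = 495.1·334 = 165363 J.
Since 71538 < 165363 J, not all the ice melts; equilibrium is at 0 °C.
Mass melted = 71538/334 ≈ 214.2 g.

m_melted ≈ 214 g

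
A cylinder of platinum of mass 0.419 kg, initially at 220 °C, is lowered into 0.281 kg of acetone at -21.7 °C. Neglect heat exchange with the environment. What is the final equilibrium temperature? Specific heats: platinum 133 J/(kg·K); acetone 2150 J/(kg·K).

With ΣQ=0 the equilibrium temperature is the m·c-weighted mean:
T_f = (55.73*220 + 604.15*(-21.7)) / (55.73 + 604.15)
    = -850.12 / 659.88 ≈ -1.29 °C

T_f ≈ -1.3 °C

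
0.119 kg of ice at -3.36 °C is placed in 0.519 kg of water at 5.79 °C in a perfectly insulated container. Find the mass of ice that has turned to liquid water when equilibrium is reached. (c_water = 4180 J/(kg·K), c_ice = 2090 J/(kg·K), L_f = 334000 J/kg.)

m_melted ≈ 0.0351 kg

Water can give up m c ΔT = 0.519·4180·5.79 = 12561 J before reaching 0 °C.
Of that, 0.119·2090·3.36 = 835.67 J goes to bring the ice to 0 °C, leaving 11725 J.
Fully melting the ice requires m_ice L_f = 0.119·334000 = 39746 J.
11725 J < 39746 J, so only part of the ice melts and the system sits at 0 °C.
m_melt = 11725 / L_f = 0.03511 kg.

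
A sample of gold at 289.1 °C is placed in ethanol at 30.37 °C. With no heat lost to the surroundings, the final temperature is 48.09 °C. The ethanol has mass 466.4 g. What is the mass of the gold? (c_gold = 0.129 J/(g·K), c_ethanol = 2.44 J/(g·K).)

Heat lost by the gold = heat gained by the ethanol:
m×0.129×(289.1 − 48.09) = 466.4×2.44×(48.09 − 30.37)
31.09 m = 20166  ⇒  m ≈ 648.6 g

m ≈ 649 g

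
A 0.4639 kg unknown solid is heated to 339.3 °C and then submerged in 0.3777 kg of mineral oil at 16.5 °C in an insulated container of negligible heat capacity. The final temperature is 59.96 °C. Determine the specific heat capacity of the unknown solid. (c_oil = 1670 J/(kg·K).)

m_s c (T_s − T_f) = m_oil c_oil (T_f − T_0):
0.4639×c×(339.3 − 59.96) = 0.3777×1670×(59.96 − 16.5)
129.59 c = 27413  ⇒  c ≈ 211.5 J/(kg·K)

c ≈ 212 J/(kg·K)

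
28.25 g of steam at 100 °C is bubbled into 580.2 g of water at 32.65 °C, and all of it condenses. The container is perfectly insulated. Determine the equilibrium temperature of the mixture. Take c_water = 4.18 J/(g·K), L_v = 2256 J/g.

T_f ≈ 60.8 °C

Conservation of energy gives ΣQ = 0:
latent heat released on condensation: 28.25·2256 = 63732; condensate cools 100→T: 28.25·4.18·(T − 100) = 118.08(T − 100); water warms: 580.2·4.18·(T − 32.65) = 2425.2(T − 32.65)
2543.3 T = 63732 + 11808 + 79184 = 154724
T ≈ 60.84 °C (< 100 °C, so full condensation is consistent).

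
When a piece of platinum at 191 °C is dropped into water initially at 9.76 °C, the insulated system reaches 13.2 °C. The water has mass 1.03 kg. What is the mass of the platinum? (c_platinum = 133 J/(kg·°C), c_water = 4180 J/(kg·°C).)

m ≈ 0.626 kg

Let T be the final temperature. ΣQ_i = 0:
m×133×(13.2 − 191) + 1.03×4180×(13.2 − 9.76) = 0
-23647 m = -14811
m = -14811/-23647 ≈ 0.6263 kg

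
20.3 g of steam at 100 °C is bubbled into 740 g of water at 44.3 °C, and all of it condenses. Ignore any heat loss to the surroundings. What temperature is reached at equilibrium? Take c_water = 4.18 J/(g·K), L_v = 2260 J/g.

Energy conservation, ΣQ = 0:
condense steam: −20.3·2260 = −45878; condensate cools 100→T: 20.3·4.18·(T − 100) = 84.85(T − 100); water warms: 740·4.18·(T − 44.3) = 3093.2(T − 44.3)
3178.1 T = 45878 + 8485.4 + 137029 = 191392
T ≈ 60.22 °C — below 100 °C, confirming all the steam condensed.

T_f ≈ 60.2 °C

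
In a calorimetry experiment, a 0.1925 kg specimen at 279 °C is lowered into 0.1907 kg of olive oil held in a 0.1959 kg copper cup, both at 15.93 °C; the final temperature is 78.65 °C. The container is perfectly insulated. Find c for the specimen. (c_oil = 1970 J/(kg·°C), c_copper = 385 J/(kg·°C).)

Heat gained plus heat lost sum to zero:
0.1925·c·(78.65 − 279) + 0.1907·1970·(78.65 − 15.93) + 0.1959·385·(78.65 − 15.93) = 0
-38.57 c = -28293
c = -28293/-38.57 ≈ 733.6 J/(kg·°C)

c ≈ 734 J/(kg·°C)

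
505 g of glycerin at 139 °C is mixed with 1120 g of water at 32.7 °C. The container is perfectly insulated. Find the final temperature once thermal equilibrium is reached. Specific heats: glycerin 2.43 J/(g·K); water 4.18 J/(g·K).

T_f ≈ 54.8 °C

Energy conservation, ΣQ = 0:
505×2.43×(T − 139) + 1120×4.18×(T − 32.7) = 0
5908.8 T = 323662
T = 323662/5908.8 ≈ 54.78 °C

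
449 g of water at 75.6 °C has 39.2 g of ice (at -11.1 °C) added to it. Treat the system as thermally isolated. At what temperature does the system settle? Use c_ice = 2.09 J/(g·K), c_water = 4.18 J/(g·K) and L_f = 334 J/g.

Heat gained plus heat lost sum to zero:
ice -11.1→0 °C: 39.2×2.09×11.1 = 909.4; latent heat to melt: 39.2×334 = 13093; meltwater 0→T: 39.2×4.18×T = 163.86 T; water: 1876.8(T − 75.6)
2040.7 T = 141888 − 14002 = 127885
T ≈ 62.67 °C (positive, so assuming full melt was valid).

T_f ≈ 62.7 °C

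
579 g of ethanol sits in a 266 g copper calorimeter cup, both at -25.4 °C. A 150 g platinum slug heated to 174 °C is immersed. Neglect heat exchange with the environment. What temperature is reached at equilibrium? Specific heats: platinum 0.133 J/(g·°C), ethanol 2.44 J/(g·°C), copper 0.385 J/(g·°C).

T_f ≈ -22.8 °C

Setting the total heat transfer to zero:
150·0.133·(T − 174) + 579·2.44·(T − (-25.4)) + 266·0.385·(T − (-25.4)) = 0
19.95(T − 174) + 1412.8(T − (-25.4)) + 102.41(T − (-25.4)) = 0
(19.95 + 1412.8 + 102.41) T = 19.95·174 + 1412.8·(-25.4) + 102.41·(-25.4)
T = -35014/1535.1 ≈ -22.81 °C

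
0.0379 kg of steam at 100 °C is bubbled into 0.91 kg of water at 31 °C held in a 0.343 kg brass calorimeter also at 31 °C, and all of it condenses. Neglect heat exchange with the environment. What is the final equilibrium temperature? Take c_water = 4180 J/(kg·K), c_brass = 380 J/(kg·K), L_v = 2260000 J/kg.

T_f ≈ 54.6 °C

Let T be the final temperature. ΣQ_i = 0:
steam→water at 100 °C releases m L_v = 0.0379×2260000 = 85654
  condensed water 100 °C→T: 158.42(T − 100)
  original water: 3803.8(T − 31)
  cup: 130.34(T − 31)
4092.6 T = 85654 + 15842 + 121958 = 223455
T ≈ 54.60 °C — below 100 °C, confirming all the steam condensed.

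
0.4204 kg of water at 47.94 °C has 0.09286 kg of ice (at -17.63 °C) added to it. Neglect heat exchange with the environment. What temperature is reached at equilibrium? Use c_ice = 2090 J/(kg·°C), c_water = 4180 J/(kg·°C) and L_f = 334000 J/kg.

T_f ≈ 23.2 °C

Setting the total heat transfer to zero:
ice -17.63→0 °C: 0.09286·2090·17.63 = 3421.6
  fusion: m_ice L_f = 0.09286·334000 = 31015
  meltwater 0→T: 0.09286·4180·T = 388.15 T
  water: 1757.3(T − 47.94)
2145.4 T = 84244 − 34437 = 49807
T ≈ 23.22 °C (positive, so assuming full melt was valid).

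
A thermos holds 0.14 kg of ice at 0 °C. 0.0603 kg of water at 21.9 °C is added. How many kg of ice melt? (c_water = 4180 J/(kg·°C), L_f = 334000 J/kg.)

m_melted ≈ 0.0165 kg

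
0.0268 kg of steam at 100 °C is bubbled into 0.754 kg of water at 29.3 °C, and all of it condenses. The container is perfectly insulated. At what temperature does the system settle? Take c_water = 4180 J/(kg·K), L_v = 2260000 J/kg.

Taking heat into each body as positive, Σ m c ΔT = 0:
latent heat released on condensation: 0.0268×2260000 = 60568; condensed water 100 °C→T: 112.02(T − 100); water warms: 0.754×4180×(T − 29.3) = 3151.7(T − 29.3)
3263.7 T = 60568 + 11202 + 92345 = 164116
T ≈ 50.28 °C, under the boiling point, so the assumption holds.

T_f ≈ 50.3 °C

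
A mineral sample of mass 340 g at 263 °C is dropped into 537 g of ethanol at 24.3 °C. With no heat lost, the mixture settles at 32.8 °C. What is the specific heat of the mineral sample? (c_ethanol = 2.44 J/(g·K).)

Taking heat into each body as positive, Σ m c ΔT = 0:
340×c×(32.8 − 263) + 537×2.44×(32.8 − 24.3) = 0
-78268 c = -11137
c = -11137/-78268 ≈ 0.1423 J/(g·K)

c ≈ 0.142 J/(g·K)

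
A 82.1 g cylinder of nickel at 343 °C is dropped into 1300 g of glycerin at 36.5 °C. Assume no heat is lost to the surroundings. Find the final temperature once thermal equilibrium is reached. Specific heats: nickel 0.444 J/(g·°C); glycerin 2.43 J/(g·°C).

T_f ≈ 40.0 °C

Net heat exchanged in the isolated system is zero:
82.1*0.444*(T − 343) + 1300*2.43*(T − 36.5) = 0
36.45(T − 343) + 3159(T − 36.5) = 0
(36.45 + 3159) T = 36.45*343 + 3159*36.5
T = 127807 / 3195.5 = 40 °C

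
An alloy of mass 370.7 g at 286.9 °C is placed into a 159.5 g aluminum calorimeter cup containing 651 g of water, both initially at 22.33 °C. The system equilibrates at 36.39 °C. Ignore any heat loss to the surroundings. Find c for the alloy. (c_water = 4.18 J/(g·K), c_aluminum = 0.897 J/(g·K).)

Net heat exchanged in the isolated system is zero:
370.7×c×(36.39 − 286.9) + 651×4.18×(36.39 − 22.33) + 159.5×0.897×(36.39 − 22.33) = 0
-92864 c = -40271
c = -40271/-92864 ≈ 0.4337 J/(g·K)

c ≈ 0.434 J/(g·K)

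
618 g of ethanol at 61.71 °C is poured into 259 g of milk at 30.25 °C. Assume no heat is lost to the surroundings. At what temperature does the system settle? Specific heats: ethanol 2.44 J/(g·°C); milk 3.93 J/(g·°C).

T_f = Σ m_i c_i T_i / Σ m_i c_i:
T_f = (1507.9*61.71 + 1017.9*30.25) / (1507.9 + 1017.9)
    = 123844 / 2525.8 ≈ 49.03 °C

T_f ≈ 49.0 °C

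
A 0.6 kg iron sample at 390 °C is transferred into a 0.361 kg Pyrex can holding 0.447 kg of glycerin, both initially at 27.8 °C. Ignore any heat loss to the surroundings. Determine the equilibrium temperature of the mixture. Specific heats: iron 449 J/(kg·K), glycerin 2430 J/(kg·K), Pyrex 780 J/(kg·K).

T_f ≈ 87.4 °C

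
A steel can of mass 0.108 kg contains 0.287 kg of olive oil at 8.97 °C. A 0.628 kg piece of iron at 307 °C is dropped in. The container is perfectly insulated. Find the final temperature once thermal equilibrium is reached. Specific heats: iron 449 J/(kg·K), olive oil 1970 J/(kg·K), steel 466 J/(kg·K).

T_f ≈ 102.6 °C

T_f is the heat-capacity-weighted average of the initial temperatures:
T_f = (281.97·307 + 565.39·8.97 + 50.33·8.97) / (281.97 + 565.39 + 50.33)
    = 92088 / 897.69 ≈ 102.58 °C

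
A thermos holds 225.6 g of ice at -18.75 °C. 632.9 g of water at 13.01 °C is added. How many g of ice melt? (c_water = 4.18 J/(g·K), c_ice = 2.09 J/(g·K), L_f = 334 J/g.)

m_melted ≈ 76.6 g

Water can give up m c ΔT = 632.9×4.18×13.01 = 34418 J before reaching 0 °C.
Warming the ice to 0 °C takes 225.6×2.09×18.75 = 8840.7 J, leaving 25578 J for melting.
Fully melting the ice requires m_ice L_f = 225.6×334 = 75350 J.
Since 25578 < 75350 J, not all the ice melts; equilibrium is at 0 °C.
m_melt = 25578 / L_f = 76.58 g.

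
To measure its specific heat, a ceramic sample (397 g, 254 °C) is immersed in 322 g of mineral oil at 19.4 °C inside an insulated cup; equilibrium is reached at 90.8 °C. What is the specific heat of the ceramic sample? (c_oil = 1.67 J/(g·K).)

c ≈ 0.593 J/(g·K)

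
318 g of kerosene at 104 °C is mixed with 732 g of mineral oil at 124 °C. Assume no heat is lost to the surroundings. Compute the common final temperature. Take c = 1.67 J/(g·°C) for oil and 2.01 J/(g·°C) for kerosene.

T_f ≈ 117.1 °C

With ΣQ=0 the equilibrium temperature is the m·c-weighted mean:
T_f = (1222.4*124 + 639.18*104) / (1222.4 + 639.18)
    = 218057 / 1861.6 ≈ 117.13 °C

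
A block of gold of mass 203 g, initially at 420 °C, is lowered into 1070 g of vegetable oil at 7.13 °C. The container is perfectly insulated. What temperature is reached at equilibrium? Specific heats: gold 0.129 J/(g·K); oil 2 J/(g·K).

T_f ≈ 12.1 °C

Net heat exchanged in the isolated system is zero:
203×0.129×(T − 420) + 1070×2×(T − 7.13) = 0
(26.19 + 2140) T = 26.19×420 + 2140×7.13
T ≈ 12.12 °C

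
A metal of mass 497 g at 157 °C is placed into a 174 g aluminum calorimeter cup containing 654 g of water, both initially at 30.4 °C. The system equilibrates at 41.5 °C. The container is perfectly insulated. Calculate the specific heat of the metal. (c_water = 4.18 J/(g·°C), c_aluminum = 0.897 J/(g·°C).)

c ≈ 0.559 J/(g·°C)

Setting the total heat transfer to zero:
497·c·(41.5 − 157) + 654·4.18·(41.5 − 30.4) + 174·0.897·(41.5 − 30.4) = 0
-57404 c = -32077
c = -32077/-57404 ≈ 0.5588 J/(g·°C)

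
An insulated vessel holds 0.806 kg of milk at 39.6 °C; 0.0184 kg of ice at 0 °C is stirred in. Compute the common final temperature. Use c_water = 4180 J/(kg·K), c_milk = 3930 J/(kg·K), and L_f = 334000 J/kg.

T_f ≈ 36.8 °C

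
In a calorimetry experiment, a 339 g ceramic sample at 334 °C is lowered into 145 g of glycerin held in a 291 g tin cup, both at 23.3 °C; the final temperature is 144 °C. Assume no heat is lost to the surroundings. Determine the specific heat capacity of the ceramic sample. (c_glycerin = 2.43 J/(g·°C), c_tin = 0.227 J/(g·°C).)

c ≈ 0.784 J/(g·°C)

Energy conservation, ΣQ = 0:
339×c×(144 − 334) + 145×2.43×(144 − 23.3) + 291×0.227×(144 − 23.3) = 0
-64410 c = -50502
c = -50502/-64410 ≈ 0.7841 J/(g·°C)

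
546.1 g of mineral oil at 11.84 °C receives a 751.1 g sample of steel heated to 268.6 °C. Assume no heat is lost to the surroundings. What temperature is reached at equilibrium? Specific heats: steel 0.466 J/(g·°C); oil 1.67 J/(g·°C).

With ΣQ=0 the equilibrium temperature is the m·c-weighted mean:
T_f = (350.01×268.6 + 911.99×11.84) / (350.01 + 911.99)
    = 104811 / 1262 ≈ 83.05 °C

T_f ≈ 83.1 °C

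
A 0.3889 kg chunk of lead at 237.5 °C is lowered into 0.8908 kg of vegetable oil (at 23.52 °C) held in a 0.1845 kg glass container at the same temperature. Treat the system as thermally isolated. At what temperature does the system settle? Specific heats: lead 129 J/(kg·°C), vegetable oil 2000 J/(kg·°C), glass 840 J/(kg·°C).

T_f ≈ 28.9 °C

Energy conservation, ΣQ = 0:
0.3889×129×(T − 237.5) + 0.8908×2000×(T − 23.52) + 0.1845×840×(T − 23.52) = 0
50.17(T − 237.5) + 1781.6(T − 23.52) + 154.98(T − 23.52) = 0
(50.17 + 1781.6 + 154.98) T = 50.17×237.5 + 1781.6×23.52 + 154.98×23.52
T ≈ 28.92 °C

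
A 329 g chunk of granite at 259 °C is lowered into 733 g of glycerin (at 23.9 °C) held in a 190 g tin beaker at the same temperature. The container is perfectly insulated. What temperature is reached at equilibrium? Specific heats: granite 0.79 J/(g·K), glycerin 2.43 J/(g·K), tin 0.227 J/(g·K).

T_f ≈ 53.2 °C

Let T be the final temperature. ΣQ_i = 0:
329*0.79*(T − 259) + 733*2.43*(T − 23.9) + 190*0.227*(T − 23.9) = 0
259.91(T − 259) + 1781.2(T − 23.9) + 43.13(T − 23.9) = 0
(259.91 + 1781.2 + 43.13) T = 259.91*259 + 1781.2*23.9 + 43.13*23.9
T = 110918/2084.2 ≈ 53.22 °C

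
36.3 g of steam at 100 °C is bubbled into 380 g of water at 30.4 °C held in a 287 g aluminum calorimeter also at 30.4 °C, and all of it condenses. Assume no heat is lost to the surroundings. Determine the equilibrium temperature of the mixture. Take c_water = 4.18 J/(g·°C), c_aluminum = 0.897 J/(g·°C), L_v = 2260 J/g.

T_f ≈ 76.8 °C

Taking heat into each body as positive, Σ m c ΔT = 0:
condense steam: −36.3·2260 = −82038; condensed water 100 °C→T: 151.73(T − 100); water warms: 380·4.18·(T − 30.4) = 1588.4(T − 30.4); aluminum cup: 287·0.897·(T − 30.4) = 257.44(T − 30.4)
1997.6 T = 82038 + 15173 + 56114 = 153325
T ≈ 76.76 °C (< 100 °C, so full condensation is consistent).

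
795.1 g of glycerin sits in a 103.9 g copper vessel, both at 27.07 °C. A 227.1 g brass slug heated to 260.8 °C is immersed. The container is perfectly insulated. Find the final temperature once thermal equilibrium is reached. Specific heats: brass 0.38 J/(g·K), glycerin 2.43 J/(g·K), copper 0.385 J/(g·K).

Conservation of energy gives ΣQ = 0:
227.1·0.38·(T − 260.8) + 795.1·2.43·(T − 27.07) + 103.9·0.385·(T − 27.07) = 0
86.3(T − 260.8) + 1932.1(T − 27.07) + 40(T − 27.07) = 0
2058.4 T = 75891
T ≈ 36.87 °C

T_f ≈ 36.9 °C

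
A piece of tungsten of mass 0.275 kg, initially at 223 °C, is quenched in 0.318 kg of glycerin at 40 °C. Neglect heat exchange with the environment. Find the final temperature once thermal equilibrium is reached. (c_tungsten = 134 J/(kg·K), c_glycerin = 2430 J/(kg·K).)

T_f ≈ 48.3 °C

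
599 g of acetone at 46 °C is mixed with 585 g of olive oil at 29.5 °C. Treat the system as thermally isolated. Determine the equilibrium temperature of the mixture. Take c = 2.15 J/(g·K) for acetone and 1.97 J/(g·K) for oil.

T_f ≈ 38.2 °C

T_f = Σ m_i c_i T_i / Σ m_i c_i:
T_f = (1287.8*46 + 1152.5*29.5) / (1287.8 + 1152.5)
    = 93238 / 2440.3 ≈ 38.21 °C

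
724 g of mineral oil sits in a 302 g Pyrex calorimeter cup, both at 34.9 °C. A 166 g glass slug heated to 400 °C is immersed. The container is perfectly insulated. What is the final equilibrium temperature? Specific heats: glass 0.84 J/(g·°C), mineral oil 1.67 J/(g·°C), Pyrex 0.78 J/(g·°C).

Energy conservation, ΣQ = 0:
166×0.84×(T − 400) + 724×1.67×(T − 34.9) + 302×0.78×(T − 34.9) = 0
139.44(T − 400) + 1209.1(T − 34.9) + 235.56(T − 34.9) = 0
(139.44 + 1209.1 + 235.56) T = 139.44×400 + 1209.1×34.9 + 235.56×34.9
T ≈ 67.04 °C

T_f ≈ 67.0 °C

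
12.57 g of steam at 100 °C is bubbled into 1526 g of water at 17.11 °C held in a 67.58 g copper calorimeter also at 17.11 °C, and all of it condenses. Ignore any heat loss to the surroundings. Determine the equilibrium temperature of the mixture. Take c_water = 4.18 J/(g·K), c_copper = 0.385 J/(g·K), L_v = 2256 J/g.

T_f ≈ 22.2 °C

Net heat exchanged in the isolated system is zero:
latent heat released on condensation: 12.57×2256 = 28358; condensed water 100 °C→T: 52.54(T − 100); water warms: 1526×4.18×(T − 17.11) = 6378.7(T − 17.11); cup: 26.02(T − 17.11)
6457.2 T = 28358 + 5254.3 + 109584 = 143197
T ≈ 22.18 °C, under the boiling point, so the assumption holds.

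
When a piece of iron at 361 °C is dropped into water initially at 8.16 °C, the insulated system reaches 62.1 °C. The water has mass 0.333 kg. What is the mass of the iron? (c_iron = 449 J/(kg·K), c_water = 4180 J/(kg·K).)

m ≈ 0.559 kg

Let T be the final temperature. ΣQ_i = 0:
m·449·(62.1 − 361) + 0.333·4180·(62.1 − 8.16) = 0
-134206 m = -75081
m = -75081/-134206 ≈ 0.5594 kg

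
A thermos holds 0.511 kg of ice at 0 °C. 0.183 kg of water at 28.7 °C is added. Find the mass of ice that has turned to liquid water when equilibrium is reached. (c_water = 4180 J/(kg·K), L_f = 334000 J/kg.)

Cooling the water to 0 °C releases 0.183×4180×28.7 = 21954 J.
Melting all 0.511 kg of ice would need 0.511×334000 = 170674 J.
That's not enough to melt it all — equilibrium is at 0 °C with ice remaining.
Mass melted = 21954/334000 ≈ 0.06573 kg.

m_melted ≈ 0.0657 kg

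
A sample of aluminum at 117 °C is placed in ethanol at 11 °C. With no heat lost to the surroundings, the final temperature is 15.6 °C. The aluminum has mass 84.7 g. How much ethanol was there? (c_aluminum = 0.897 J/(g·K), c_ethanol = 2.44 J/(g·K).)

Heat gained plus heat lost sum to zero:
84.7×0.897×(15.6 − 117) + m×2.44×(15.6 − 11) = 0
11.22 m = 7704
m = 7704/11.22 ≈ 686.4 g

m ≈ 686 g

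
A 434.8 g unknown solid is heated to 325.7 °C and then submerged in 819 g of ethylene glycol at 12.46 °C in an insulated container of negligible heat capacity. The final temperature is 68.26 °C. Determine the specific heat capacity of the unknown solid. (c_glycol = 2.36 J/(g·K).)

m_s c (T_s − T_f) = m_glycol c_glycol (T_f − T_0):
434.8·c·(325.7 − 68.26) = 819·2.36·(68.26 − 12.46)
111935 c = 107852  ⇒  c ≈ 0.9635 J/(g·K)

c ≈ 0.964 J/(g·K)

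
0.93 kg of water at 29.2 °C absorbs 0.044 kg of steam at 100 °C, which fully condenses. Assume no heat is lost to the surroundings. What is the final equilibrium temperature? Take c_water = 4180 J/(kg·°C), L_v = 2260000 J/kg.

T_f ≈ 56.8 °C

Let T be the final temperature. ΣQ_i = 0:
condense steam: −0.044·2260000 = −99440; condensate cools 100→T: 0.044·4180·(T − 100) = 183.92(T − 100); original water: 3887.4(T − 29.2)
4071.3 T = 99440 + 18392 + 113512 = 231344
T ≈ 56.82 °C, under the boiling point, so the assumption holds.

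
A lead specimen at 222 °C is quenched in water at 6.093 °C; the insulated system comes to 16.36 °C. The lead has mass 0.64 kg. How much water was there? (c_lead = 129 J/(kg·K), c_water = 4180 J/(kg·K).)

m ≈ 0.396 kg

Setting the total heat transfer to zero:
0.64×129×(16.36 − 222) + m×4180×(16.36 − 6.093) = 0
42916 m = 16978
m = 16978/42916 ≈ 0.3956 kg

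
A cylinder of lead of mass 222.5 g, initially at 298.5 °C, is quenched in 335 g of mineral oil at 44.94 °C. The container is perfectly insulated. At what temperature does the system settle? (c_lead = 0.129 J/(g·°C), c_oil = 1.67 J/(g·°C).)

T_f ≈ 57.3 °C

Setting the total heat transfer to zero:
222.5×0.129×(T − 298.5) + 335×1.67×(T − 44.94) = 0
588.15 T = 33709
T ≈ 57.31 °C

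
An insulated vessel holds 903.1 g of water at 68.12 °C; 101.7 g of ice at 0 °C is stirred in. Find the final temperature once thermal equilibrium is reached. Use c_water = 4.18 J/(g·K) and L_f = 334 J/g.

T_f ≈ 53.1 °C

Heat gained plus heat lost sum to zero:
fusion: m_ice L_f = 101.7·334 = 33968
  meltwater 0→T: 101.7·4.18·T = 425.11 T
  water: 3775(T − 68.12)
4200.1 T = 257150 − 33968 = 223182
T ≈ 53.14 °C — above 0 °C, consistent with complete melting.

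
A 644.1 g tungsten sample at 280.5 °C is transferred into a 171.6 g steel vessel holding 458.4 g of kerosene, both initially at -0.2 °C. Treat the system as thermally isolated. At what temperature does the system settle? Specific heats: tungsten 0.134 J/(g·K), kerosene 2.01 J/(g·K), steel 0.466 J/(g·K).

Let T be the final temperature. ΣQ_i = 0:
644.1·0.134·(T − 280.5) + 458.4·2.01·(T − (-0.2)) + 171.6·0.466·(T − (-0.2)) = 0
86.31(T − 280.5) + 921.38(T − (-0.2)) + 79.97(T − (-0.2)) = 0
1087.7 T = 24010
T ≈ 22.07 °C

T_f ≈ 22.1 °C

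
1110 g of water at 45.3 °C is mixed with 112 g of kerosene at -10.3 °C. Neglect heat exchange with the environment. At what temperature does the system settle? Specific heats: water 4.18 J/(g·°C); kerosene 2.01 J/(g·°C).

T_f ≈ 42.7 °C

Energy conservation, ΣQ = 0:
1110×4.18×(T − 45.3) + 112×2.01×(T − (-10.3)) = 0
4639.8(T − 45.3) + 225.12(T − (-10.3)) = 0
4864.9 T = 207864
T ≈ 42.73 °C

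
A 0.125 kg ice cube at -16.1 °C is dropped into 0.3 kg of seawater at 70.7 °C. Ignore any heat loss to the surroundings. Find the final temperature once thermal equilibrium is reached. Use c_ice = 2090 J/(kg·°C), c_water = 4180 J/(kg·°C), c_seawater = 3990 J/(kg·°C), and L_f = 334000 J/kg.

Heat gained plus heat lost sum to zero:
ice -16.1→0 °C: 0.125·2090·16.1 = 4206.1; melt ice: 0.125·334000 = 41750; warm the meltwater: 522.5 T; seawater: 1197(T − 70.7)
1719.5 T = 84628 − 45956 = 38672
T ≈ 22.49 °C — above 0 °C, consistent with complete melting.

T_f ≈ 22.5 °C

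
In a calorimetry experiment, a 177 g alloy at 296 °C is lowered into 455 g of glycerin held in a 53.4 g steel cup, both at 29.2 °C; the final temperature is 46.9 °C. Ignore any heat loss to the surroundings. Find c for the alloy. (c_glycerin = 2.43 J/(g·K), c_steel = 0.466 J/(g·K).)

Setting the total heat transfer to zero:
177×c×(46.9 − 296) + 455×2.43×(46.9 − 29.2) + 53.4×0.466×(46.9 − 29.2) = 0
-44091 c = -20010
c = -20010/-44091 ≈ 0.4538 J/(g·K)

c ≈ 0.454 J/(g·K)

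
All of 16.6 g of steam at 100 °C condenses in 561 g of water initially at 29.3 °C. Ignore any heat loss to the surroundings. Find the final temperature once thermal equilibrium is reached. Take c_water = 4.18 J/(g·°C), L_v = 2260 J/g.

T_f ≈ 46.9 °C

Net heat exchanged in the isolated system is zero:
steam→water at 100 °C releases m L_v = 16.6·2260 = 37516; condensed water 100 °C→T: 69.39(T − 100); water warms: 561·4.18·(T − 29.3) = 2345(T − 29.3)
2414.4 T = 37516 + 6938.8 + 68708 = 113163
T ≈ 46.87 °C, under the boiling point, so the assumption holds.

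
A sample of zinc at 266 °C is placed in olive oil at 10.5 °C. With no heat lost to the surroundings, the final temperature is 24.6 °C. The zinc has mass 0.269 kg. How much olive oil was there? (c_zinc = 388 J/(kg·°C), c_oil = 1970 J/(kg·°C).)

Conservation of energy gives ΣQ = 0:
0.269×388×(24.6 − 266) + m×1970×(24.6 − 10.5) = 0
27777 m = 25195
m = 25195/27777 ≈ 0.9071 kg

m ≈ 0.907 kg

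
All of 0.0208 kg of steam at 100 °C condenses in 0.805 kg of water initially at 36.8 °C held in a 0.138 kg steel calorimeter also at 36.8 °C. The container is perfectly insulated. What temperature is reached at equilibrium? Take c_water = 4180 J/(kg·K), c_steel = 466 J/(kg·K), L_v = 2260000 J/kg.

Conservation of energy gives ΣQ = 0:
condense steam: −0.0208·2260000 = −47008
  condensate cools 100→T: 0.0208·4180·(T − 100) = 86.94(T − 100)
  original water: 3364.9(T − 36.8)
  steel cup: 0.138·466·(T − 36.8) = 64.31(T − 36.8)
3516.2 T = 47008 + 8694.4 + 126195 = 181897
T ≈ 51.73 °C (< 100 °C, so full condensation is consistent).

T_f ≈ 51.7 °C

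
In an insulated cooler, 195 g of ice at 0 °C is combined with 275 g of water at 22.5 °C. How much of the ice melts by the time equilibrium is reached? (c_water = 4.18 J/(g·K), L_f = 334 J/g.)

Cooling the water to 0 °C releases 275·4.18·22.5 = 25864 J.
To melt every bit of ice: 195·334 = 65130 J.
That's not enough to melt it all — equilibrium is at 0 °C with ice remaining.
m_melt = 25864 / L_f = 77.44 g.

m_melted ≈ 77.4 g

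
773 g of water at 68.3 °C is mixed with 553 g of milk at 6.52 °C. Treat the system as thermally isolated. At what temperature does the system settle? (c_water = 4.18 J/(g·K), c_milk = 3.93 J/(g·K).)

T_f ≈ 43.5 °C

Heat lost by the water equals heat gained by the milk:
773×4.18×(68.3 − T) = 553×3.93×(T − 6.52)
3231.1(68.3 − T) = 2173.3(T − 6.52)
5404.4 T = 234857  ⇒  T ≈ 43.46 °C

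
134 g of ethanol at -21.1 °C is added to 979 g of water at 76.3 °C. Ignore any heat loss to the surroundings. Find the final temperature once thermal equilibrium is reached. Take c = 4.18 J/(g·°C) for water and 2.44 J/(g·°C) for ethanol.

Heat lost by the water equals heat gained by the ethanol:
979×4.18×(76.3 − T) = 134×2.44×(T − (-21.1))
4092.2(76.3 − T) = 326.96(T − (-21.1))
4419.2 T = 305338  ⇒  T ≈ 69.09 °C

T_f ≈ 69.1 °C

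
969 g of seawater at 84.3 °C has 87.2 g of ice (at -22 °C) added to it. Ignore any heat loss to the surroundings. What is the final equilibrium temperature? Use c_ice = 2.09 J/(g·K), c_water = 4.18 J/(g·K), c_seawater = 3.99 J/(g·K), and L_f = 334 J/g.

T_f ≈ 69.2 °C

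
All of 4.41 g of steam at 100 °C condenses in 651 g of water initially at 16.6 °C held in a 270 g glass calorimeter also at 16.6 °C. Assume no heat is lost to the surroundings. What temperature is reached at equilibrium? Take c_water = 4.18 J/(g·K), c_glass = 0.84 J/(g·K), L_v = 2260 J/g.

T_f ≈ 20.5 °C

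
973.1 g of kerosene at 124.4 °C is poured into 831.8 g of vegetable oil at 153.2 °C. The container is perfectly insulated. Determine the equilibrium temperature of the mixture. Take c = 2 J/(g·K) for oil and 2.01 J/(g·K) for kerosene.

With ΣQ=0 the equilibrium temperature is the m·c-weighted mean:
T_f = (1663.6·153.2 + 1955.9·124.4) / (1663.6 + 1955.9)
    = 498181 / 3619.5 ≈ 137.64 °C

T_f ≈ 137.6 °C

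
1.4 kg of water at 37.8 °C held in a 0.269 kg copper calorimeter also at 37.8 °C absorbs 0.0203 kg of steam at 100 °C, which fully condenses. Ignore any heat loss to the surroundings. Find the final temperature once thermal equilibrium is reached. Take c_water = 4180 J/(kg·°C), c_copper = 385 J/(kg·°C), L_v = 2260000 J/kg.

Setting the total heat transfer to zero:
steam→water at 100 °C releases m L_v = 0.0203×2260000 = 45878; condensed water 100 °C→T: 84.85(T − 100); original water: 5852(T − 37.8); cup: 103.57(T − 37.8)
6040.4 T = 45878 + 8485.4 + 225120 = 279484
T ≈ 46.27 °C (< 100 °C, so full condensation is consistent).

T_f ≈ 46.3 °C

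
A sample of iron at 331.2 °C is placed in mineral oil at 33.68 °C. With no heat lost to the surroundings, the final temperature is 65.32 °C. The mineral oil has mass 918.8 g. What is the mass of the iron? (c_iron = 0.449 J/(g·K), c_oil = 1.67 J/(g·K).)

m ≈ 407 g

Heat lost by the iron = heat gained by the oil:
m×0.449×(331.2 − 65.32) = 918.8×1.67×(65.32 − 33.68)
119.38 m = 48548  ⇒  m ≈ 406.7 g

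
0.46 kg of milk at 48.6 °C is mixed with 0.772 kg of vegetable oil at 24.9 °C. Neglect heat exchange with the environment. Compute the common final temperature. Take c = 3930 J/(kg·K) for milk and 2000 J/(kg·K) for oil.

T_f is the heat-capacity-weighted average of the initial temperatures:
T_f = (1807.8×48.6 + 1544×24.9) / (1807.8 + 1544)
    = 126305 / 3351.8 ≈ 37.68 °C

T_f ≈ 37.7 °C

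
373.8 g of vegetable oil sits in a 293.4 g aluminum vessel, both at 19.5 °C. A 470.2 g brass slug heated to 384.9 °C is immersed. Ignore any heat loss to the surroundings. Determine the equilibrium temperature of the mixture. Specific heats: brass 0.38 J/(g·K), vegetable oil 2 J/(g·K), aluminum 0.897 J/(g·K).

T_f ≈ 74.4 °C

Heat gained plus heat lost sum to zero:
470.2·0.38·(T − 384.9) + 373.8·2·(T − 19.5) + 293.4·0.897·(T − 19.5) = 0
178.68(T − 384.9) + 747.6(T − 19.5) + 263.18(T − 19.5) = 0
(178.68 + 747.6 + 263.18) T = 178.68·384.9 + 747.6·19.5 + 263.18·19.5
T ≈ 74.39 °C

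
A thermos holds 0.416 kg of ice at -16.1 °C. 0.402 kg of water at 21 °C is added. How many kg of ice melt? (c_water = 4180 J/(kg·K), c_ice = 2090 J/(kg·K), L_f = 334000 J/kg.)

m_melted ≈ 0.0637 kg

Cooling the water to 0 °C releases 0.402×4180×21 = 35288 J.
Of that, 0.416×2090×16.1 = 13998 J goes to bring the ice to 0 °C, leaving 21290 J.
Fully melting the ice requires m_ice L_f = 0.416×334000 = 138944 J.
That's not enough to melt it all — equilibrium is at 0 °C with ice remaining.
m_melted×334000 = 21290  ⇒  m_melted ≈ 0.06374 kg.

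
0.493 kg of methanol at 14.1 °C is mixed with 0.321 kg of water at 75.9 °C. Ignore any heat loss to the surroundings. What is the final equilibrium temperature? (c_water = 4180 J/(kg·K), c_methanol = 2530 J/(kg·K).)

T_f ≈ 46.1 °C

T_f = Σ m_i c_i T_i / Σ m_i c_i:
T_f = (1341.8*75.9 + 1247.3*14.1) / (1341.8 + 1247.3)
    = 119428 / 2589.1 ≈ 46.13 °C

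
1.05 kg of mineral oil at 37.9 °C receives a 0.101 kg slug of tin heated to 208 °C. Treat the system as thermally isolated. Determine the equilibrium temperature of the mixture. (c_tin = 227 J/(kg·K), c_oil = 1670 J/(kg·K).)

Set heat shed by the hot body equal to heat absorbed by the cold body:
0.101×227×(208 − T) = 1.05×1670×(T − 37.9)
22.93(208 − T) = 1753.5(T − 37.9)
1776.4 T = 71226  ⇒  T ≈ 40.10 °C

T_f ≈ 40.1 °C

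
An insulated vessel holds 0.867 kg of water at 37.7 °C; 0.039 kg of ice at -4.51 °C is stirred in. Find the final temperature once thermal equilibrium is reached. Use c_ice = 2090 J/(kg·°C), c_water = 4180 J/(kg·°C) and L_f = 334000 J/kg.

T_f ≈ 32.5 °C

Conservation of energy gives ΣQ = 0:
ice -4.51→0 °C: 0.039×2090×4.51 = 367.61; fusion: m_ice L_f = 0.039×334000 = 13026; warm the meltwater: 163.02 T; water: 3624.1(T − 37.7)
3787.1 T = 136627 − 13394 = 123233
T ≈ 32.54 °C — above 0 °C, consistent with complete melting.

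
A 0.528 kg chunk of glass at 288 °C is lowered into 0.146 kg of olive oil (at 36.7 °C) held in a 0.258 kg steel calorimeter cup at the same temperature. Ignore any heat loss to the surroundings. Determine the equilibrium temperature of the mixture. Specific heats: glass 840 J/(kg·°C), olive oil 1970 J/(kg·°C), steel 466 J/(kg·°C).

With ΣQ=0 the equilibrium temperature is the m·c-weighted mean:
T_f = (443.52·288 + 287.62·36.7 + 120.23·36.7) / (443.52 + 287.62 + 120.23)
    = 142702 / 851.37 ≈ 167.61 °C

T_f ≈ 167.6 °C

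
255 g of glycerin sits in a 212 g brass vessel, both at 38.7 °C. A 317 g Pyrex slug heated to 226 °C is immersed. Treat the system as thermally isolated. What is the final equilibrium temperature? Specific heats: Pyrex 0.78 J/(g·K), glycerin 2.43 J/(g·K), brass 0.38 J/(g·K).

T_f ≈ 87.6 °C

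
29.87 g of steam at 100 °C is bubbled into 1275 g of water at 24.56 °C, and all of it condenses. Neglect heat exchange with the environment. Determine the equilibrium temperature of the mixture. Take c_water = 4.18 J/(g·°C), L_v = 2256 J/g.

T_f ≈ 38.6 °C

Setting the total heat transfer to zero:
steam→water at 100 °C releases m L_v = 29.87·2256 = 67387
  condensate cools 100→T: 29.87·4.18·(T − 100) = 124.86(T − 100)
  water warms: 1275·4.18·(T − 24.56) = 5329.5(T − 24.56)
5454.4 T = 67387 + 12486 + 130893 = 210765
T ≈ 38.64 °C, under the boiling point, so the assumption holds.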